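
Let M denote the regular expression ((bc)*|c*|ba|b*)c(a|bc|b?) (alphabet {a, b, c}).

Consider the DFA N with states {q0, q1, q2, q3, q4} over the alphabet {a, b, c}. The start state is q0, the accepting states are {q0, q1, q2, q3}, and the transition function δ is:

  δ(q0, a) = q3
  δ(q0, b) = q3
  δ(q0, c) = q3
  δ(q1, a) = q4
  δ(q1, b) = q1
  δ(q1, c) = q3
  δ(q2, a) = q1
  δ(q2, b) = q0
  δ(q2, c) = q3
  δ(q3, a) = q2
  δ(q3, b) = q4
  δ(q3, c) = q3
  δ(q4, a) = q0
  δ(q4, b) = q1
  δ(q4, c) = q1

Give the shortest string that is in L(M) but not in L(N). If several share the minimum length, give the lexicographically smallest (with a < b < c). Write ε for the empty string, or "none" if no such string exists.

The string cb is accepted by M but not by N.
No shorter string lies in the difference, and cb is the lexicographically first length-2 string in L(M) \ L(N).

cb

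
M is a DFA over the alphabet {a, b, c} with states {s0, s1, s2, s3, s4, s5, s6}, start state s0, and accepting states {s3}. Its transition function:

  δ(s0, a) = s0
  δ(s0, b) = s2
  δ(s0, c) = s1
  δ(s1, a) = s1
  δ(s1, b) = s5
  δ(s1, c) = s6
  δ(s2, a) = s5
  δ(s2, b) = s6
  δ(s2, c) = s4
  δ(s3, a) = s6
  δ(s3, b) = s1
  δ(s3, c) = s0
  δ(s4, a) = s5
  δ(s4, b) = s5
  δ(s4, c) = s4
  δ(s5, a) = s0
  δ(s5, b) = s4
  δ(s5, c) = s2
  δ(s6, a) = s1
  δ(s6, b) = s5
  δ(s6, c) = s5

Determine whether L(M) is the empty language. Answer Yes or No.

Yes

The states reachable from the start state are {s0, s1, s2, s4, s5, s6}.
None of the accepting states {s3} is reachable, so no string is accepted and L(M) = ∅.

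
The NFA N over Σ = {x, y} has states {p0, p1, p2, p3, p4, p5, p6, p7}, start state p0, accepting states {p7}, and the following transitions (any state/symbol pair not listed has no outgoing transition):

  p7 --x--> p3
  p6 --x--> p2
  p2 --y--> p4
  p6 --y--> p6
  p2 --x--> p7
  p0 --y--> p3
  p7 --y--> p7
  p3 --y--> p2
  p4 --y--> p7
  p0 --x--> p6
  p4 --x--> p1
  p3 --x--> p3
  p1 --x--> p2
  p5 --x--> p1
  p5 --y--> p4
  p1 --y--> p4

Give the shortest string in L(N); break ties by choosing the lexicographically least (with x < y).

xxx

A breadth-first search from p0 reaches an accepting state first via the path p0 → p6 → p2 → p7 on input xxx.
No string of length < 3 is accepted (BFS exhausts all shorter strings without reaching an accepting state), and xxx is the lexicographically least accepting string of length 3.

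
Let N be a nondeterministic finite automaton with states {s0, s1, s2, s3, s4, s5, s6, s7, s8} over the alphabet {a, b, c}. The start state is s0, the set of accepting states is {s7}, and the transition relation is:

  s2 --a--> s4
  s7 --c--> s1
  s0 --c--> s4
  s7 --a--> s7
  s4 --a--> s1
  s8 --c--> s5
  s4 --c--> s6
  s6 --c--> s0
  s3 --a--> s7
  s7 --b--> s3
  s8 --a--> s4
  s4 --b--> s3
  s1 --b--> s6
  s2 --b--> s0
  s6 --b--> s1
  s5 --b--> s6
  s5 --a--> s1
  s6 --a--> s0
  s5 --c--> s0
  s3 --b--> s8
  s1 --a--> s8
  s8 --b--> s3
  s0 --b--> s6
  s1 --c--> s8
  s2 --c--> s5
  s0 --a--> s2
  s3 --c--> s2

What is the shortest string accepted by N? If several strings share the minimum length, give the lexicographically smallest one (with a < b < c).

cba

A breadth-first search from s0 reaches an accepting state first via the path s0 → s4 → s3 → s7 on input cba.
No string of length < 3 is accepted (BFS exhausts all shorter strings without reaching an accepting state), and cba is the lexicographically least accepting string of length 3.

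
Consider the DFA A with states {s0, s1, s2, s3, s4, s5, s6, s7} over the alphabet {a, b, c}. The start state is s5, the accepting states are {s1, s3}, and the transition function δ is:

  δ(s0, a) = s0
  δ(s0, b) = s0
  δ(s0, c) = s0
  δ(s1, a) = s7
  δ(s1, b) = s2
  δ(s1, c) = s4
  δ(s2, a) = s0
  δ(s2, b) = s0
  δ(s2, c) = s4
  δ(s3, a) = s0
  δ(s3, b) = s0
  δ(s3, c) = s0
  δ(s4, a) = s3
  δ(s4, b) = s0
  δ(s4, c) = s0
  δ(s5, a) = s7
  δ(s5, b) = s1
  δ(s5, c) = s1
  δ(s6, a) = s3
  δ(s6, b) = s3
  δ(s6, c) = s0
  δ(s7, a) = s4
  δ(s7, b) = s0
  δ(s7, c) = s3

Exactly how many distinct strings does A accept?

12

The useful subgraph on states {s1, s2, s3, s4, s5, s7} is acyclic, so L(A) is finite; the longest accepting path visits 5 useful states, giving maximum string length 4.
Counting accepting paths from s5 by length: 2 of length 1, 1 of length 2, 5 of length 3, 4 of length 4. Total 12.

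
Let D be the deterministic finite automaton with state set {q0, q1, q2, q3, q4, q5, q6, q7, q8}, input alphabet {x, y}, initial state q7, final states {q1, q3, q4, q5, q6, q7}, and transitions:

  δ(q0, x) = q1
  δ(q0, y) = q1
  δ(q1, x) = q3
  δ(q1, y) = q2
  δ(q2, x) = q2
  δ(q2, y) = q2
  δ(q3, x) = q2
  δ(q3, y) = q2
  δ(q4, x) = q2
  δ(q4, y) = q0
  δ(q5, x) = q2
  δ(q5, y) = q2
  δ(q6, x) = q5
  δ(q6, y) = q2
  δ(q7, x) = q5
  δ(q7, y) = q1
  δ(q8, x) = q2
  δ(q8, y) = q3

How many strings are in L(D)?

4

The useful subgraph on states {q1, q3, q5, q7} is acyclic, so L(D) is finite; the longest accepting path visits 3 useful states, giving maximum string length 2.
Counting accepting paths from q7 by length: 1 of length 0, 2 of length 1, 1 of length 2. Total 4.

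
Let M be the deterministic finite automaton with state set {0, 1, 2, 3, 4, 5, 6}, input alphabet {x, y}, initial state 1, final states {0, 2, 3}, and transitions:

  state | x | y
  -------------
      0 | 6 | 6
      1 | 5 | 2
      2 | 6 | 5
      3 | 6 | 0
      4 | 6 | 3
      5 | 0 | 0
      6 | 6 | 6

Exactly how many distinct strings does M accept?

5

The useful subgraph on states {0, 1, 2, 5} is acyclic, so L(M) is finite; the longest accepting path visits 4 useful states, giving maximum string length 3.
Counting accepting paths from 1 by length: 1 of length 1, 2 of length 2, 2 of length 3. Total 5.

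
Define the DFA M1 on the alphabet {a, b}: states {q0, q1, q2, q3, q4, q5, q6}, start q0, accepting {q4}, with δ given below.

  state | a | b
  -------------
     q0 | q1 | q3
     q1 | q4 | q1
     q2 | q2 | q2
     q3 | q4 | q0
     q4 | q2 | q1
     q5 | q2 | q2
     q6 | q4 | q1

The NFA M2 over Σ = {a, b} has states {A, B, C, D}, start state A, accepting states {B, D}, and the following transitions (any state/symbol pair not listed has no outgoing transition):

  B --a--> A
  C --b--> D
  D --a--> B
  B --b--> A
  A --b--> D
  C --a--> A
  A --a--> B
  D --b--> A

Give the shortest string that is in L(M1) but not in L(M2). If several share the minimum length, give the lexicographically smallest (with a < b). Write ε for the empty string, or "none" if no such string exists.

aa

The string aa is accepted by M1 but not by M2.
No shorter string lies in the difference, and aa is the lexicographically first length-2 string in L(M1) \ L(M2).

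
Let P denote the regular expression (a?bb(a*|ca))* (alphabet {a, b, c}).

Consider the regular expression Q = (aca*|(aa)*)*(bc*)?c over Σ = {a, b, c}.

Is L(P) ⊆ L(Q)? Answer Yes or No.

No

The empty string ε is in L(P) but not in L(Q).
So L(P) ⊄ L(Q).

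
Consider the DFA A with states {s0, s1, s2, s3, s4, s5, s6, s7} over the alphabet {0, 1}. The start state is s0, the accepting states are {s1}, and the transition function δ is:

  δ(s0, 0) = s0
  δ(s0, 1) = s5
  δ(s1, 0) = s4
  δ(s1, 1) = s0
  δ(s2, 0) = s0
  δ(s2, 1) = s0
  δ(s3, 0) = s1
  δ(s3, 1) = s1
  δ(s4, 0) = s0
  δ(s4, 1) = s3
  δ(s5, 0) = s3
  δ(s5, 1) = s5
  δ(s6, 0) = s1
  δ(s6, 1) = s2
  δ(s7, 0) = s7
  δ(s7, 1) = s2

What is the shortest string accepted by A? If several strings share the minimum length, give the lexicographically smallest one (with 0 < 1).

100

A breadth-first search from s0 reaches an accepting state first via the path s0 → s5 → s3 → s1 on input 100.
No string of length < 3 is accepted (BFS exhausts all shorter strings without reaching an accepting state), and 100 is the lexicographically least accepting string of length 3.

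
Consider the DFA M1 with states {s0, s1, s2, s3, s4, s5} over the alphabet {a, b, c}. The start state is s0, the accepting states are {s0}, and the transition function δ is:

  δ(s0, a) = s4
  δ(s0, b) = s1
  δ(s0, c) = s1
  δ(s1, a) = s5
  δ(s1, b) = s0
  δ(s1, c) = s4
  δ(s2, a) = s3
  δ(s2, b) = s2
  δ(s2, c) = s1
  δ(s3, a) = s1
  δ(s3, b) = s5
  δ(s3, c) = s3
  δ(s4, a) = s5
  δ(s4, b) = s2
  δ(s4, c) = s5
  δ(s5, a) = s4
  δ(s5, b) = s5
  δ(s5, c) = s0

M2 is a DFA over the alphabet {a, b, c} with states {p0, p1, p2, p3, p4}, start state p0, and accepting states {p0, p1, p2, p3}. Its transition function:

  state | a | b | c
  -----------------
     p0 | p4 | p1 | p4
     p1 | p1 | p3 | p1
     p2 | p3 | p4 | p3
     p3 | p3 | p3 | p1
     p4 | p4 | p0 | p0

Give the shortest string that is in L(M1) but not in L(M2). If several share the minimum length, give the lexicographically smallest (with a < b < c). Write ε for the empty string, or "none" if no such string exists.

The string acc is accepted by M1 but not by M2.
No shorter string lies in the difference, and acc is the lexicographically first length-3 string in L(M1) \ L(M2).

acc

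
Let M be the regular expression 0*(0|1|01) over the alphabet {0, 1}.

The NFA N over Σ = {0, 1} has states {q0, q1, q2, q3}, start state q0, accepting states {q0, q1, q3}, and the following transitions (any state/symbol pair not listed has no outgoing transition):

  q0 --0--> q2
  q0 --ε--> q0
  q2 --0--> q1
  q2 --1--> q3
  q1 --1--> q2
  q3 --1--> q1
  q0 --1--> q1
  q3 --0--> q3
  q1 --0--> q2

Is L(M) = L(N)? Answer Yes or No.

No

The string 0 is accepted by M but rejected by N.
So L(M) ≠ L(N).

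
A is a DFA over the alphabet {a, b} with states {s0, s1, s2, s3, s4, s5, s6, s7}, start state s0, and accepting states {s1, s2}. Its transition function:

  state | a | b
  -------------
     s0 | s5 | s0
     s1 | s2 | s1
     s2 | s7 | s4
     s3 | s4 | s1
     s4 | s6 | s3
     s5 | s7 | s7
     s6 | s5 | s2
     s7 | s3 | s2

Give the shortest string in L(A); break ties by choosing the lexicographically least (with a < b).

aab

A breadth-first search from s0 reaches an accepting state first via the path s0 → s5 → s7 → s2 on input aab.
No string of length < 3 is accepted (BFS exhausts all shorter strings without reaching an accepting state), and aab is the lexicographically least accepting string of length 3.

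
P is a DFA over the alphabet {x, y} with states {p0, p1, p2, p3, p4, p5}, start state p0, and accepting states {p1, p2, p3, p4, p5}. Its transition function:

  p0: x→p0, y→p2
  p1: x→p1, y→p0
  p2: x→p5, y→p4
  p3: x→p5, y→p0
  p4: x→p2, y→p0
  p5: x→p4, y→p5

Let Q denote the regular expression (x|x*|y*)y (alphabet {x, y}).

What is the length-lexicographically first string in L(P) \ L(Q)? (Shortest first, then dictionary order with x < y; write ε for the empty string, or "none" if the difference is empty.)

The string yx is accepted by P but not by Q.
No shorter string lies in the difference, and yx is the lexicographically first length-2 string in L(P) \ L(Q).

yx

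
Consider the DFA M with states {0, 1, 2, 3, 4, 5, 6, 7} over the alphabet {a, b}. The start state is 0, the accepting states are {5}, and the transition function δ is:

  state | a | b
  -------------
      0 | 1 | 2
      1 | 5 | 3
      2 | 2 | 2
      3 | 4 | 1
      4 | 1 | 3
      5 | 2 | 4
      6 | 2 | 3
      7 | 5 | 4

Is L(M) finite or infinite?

infinite

State 1 is reachable from the start and can reach an accepting state, and it lies on the cycle 1 → 3 → 1.
Traversing that cycle any number of times yields accepted strings of unbounded length, so the language is infinite.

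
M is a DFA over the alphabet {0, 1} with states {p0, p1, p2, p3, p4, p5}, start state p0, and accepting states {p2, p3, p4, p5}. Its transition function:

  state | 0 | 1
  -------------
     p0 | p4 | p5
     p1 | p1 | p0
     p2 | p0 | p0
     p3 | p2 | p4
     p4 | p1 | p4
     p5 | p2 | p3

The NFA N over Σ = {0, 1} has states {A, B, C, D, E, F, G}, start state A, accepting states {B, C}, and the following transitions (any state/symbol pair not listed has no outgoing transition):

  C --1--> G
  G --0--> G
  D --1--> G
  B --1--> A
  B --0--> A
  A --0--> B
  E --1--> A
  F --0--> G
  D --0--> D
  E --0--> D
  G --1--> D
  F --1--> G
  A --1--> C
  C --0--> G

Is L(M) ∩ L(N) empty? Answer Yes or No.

No

The string 0 is accepted by both M and N.
Hence L(M) ∩ L(N) ≠ ∅.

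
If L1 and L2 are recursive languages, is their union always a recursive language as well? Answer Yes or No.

Run a decider for L₁ and then a decider for L₂ on the input and accept if either accepts; both sub-runs halt, so this is again a decider.
So the recursive languages are closed under union.

Yes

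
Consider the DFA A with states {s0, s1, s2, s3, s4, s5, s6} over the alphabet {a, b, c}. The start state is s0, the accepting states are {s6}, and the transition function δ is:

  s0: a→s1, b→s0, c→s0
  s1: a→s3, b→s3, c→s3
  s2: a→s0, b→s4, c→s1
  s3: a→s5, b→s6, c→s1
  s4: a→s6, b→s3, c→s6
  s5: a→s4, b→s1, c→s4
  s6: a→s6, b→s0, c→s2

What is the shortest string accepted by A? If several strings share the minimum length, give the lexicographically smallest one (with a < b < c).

aab

A breadth-first search from s0 reaches an accepting state first via the path s0 → s1 → s3 → s6 on input aab.
No string of length < 3 is accepted (BFS exhausts all shorter strings without reaching an accepting state), and aab is the lexicographically least accepting string of length 3.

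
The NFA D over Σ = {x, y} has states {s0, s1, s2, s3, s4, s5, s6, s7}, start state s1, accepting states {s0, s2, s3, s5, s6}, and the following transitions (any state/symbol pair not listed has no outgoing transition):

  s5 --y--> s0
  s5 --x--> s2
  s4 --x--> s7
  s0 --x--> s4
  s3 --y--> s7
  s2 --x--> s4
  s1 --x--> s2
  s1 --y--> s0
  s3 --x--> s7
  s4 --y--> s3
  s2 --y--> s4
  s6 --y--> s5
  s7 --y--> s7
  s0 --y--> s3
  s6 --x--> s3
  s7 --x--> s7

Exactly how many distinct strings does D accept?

The useful subgraph on states {s0, s1, s2, s3, s4} is acyclic, so L(D) is finite; the longest accepting path visits 4 useful states, giving maximum string length 3.
Counting accepting paths from s1 by length: 2 of length 1, 1 of length 2, 3 of length 3. Total 6.

6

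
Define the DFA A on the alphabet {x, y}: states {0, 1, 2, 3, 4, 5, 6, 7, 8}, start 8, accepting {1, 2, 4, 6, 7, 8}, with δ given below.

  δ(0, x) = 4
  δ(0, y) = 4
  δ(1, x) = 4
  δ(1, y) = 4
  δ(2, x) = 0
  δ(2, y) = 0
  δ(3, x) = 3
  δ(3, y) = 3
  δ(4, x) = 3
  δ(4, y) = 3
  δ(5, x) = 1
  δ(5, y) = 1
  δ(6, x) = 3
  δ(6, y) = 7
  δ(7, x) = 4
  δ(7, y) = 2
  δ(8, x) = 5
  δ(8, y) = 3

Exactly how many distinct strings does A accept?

7

The useful subgraph on states {1, 4, 5, 8} is acyclic, so L(A) is finite; the longest accepting path visits 4 useful states, giving maximum string length 3.
Counting accepting paths from 8 by length: 1 of length 0, 2 of length 2, 4 of length 3. Total 7.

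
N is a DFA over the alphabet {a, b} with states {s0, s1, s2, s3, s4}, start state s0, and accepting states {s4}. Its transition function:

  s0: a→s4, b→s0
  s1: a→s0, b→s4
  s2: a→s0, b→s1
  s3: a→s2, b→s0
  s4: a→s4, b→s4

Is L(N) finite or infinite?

infinite

State s0 is reachable from the start and can reach an accepting state, and it lies on the cycle s0 → s0.
Traversing that cycle any number of times yields accepted strings of unbounded length, so the language is infinite.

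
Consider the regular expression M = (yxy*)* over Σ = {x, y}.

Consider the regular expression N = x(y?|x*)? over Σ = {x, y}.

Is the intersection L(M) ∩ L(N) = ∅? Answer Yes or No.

Converting the expression M to a DFA (subset construction, then merging equivalent states) gives the minimal DFA with states {m0, m1, m2, m3, m4}, start state m0, accepting states {m0, m3, m4} and transitions m0: x→m1, y→m2; m1: x→m1, y→m1; m2: x→m3, y→m1; m3: x→m1, y→m4; m4: x→m3, y→m4.
Converting the expression N to a DFA (subset construction, then merging equivalent states) gives the minimal DFA with states {n0, n1, n2, n3, n4}, start state n0, accepting states {n1, n3, n4} and transitions n0: x→n1, y→n2; n1: x→n3, y→n4; n2: x→n2, y→n2; n3: x→n3, y→n2; n4: x→n2, y→n2.
Exploring the product automaton M × N from the start pair (m0, n0), following both machines on each input symbol, reaches 8 state pairs: (m0, n0), (m1, n1), (m2, n2), (m1, n3), (m1, n4), (m3, n2), (m1, n2), (m4, n2).
M accepts in {m0, m3, m4} and N accepts in {n1, n3, n4}; no reachable pair has both components accepting, so no string drives both machines to acceptance simultaneously and L(M) ∩ L(N) = ∅.
So no string is accepted by both, and the intersection is empty.

Yes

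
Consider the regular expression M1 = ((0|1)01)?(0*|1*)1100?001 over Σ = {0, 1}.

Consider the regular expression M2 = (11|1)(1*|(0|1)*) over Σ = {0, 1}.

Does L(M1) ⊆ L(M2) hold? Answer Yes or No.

No

The string 0110001 is in L(M1) but not in L(M2).
So L(M1) ⊄ L(M2).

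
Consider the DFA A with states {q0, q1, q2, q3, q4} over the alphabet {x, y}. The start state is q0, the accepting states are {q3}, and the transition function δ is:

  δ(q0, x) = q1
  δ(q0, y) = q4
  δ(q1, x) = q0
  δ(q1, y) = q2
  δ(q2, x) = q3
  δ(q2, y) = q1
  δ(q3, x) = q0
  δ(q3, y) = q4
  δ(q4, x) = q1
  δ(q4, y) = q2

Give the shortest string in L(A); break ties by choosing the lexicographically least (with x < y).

A breadth-first search from q0 reaches an accepting state first via the path q0 → q1 → q2 → q3 on input xyx.
No string of length < 3 is accepted (BFS exhausts all shorter strings without reaching an accepting state), and xyx is the lexicographically least accepting string of length 3.

xyx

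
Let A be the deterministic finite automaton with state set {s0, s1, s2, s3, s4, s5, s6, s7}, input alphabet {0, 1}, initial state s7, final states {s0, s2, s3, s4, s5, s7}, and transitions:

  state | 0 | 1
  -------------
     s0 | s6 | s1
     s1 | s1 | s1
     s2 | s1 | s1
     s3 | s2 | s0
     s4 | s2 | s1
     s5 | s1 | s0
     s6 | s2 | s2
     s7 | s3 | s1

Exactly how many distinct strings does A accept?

The useful subgraph on states {s0, s2, s3, s6, s7} is acyclic, so L(A) is finite; the longest accepting path visits 5 useful states, giving maximum string length 4.
Counting accepting paths from s7 by length: 1 of length 0, 1 of length 1, 2 of length 2, 2 of length 4. Total 6.

6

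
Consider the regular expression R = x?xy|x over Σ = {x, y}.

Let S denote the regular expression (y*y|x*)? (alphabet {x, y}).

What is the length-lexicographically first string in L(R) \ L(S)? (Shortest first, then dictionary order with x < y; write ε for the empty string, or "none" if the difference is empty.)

xy

The string xy is accepted by R but not by S.
No shorter string lies in the difference, and xy is the lexicographically first length-2 string in L(R) \ L(S).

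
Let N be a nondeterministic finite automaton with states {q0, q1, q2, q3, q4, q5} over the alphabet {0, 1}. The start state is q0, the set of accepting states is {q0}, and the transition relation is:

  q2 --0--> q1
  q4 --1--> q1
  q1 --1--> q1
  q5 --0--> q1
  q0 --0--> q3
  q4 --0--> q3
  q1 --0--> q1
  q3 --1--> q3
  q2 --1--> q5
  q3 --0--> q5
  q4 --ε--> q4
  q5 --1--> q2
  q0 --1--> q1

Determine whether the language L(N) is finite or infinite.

The useful states (reachable from q0 and able to reach an accepting state) are {q0}.
Restricted to these states the transition graph has no cycle, so every accepting path has bounded length and L is finite.

finite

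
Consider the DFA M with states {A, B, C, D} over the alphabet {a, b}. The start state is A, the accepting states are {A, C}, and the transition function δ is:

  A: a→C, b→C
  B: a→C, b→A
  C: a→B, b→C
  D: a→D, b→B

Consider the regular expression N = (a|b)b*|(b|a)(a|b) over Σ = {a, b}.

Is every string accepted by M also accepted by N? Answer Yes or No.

No

The empty string ε is in L(M) but not in L(N).
So L(M) ⊄ L(N).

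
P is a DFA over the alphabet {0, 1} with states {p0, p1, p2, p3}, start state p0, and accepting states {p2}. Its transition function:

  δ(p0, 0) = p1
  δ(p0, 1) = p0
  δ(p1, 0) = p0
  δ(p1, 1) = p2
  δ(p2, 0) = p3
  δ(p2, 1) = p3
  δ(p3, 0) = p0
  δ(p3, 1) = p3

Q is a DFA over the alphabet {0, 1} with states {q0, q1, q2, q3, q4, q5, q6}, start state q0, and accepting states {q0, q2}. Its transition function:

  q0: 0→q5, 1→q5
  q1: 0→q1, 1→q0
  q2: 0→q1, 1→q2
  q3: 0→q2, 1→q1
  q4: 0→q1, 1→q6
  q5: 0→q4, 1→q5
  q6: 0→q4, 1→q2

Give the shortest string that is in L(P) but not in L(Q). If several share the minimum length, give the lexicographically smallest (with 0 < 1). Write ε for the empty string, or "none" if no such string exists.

01

The string 01 is accepted by P but not by Q.
No shorter string lies in the difference, and 01 is the lexicographically first length-2 string in L(P) \ L(Q).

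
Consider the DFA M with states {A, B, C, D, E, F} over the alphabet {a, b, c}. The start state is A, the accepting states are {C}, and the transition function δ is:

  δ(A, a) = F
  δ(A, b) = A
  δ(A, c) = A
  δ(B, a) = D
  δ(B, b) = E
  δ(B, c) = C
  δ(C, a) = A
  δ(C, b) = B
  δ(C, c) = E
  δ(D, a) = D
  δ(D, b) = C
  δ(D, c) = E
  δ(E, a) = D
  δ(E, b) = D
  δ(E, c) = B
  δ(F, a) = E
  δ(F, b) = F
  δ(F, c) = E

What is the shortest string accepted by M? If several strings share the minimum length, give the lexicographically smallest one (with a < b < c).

aaab

A breadth-first search from A reaches an accepting state first via the path A → F → E → D → C on input aaab.
No string of length < 4 is accepted (BFS exhausts all shorter strings without reaching an accepting state), and aaab is the lexicographically least accepting string of length 4.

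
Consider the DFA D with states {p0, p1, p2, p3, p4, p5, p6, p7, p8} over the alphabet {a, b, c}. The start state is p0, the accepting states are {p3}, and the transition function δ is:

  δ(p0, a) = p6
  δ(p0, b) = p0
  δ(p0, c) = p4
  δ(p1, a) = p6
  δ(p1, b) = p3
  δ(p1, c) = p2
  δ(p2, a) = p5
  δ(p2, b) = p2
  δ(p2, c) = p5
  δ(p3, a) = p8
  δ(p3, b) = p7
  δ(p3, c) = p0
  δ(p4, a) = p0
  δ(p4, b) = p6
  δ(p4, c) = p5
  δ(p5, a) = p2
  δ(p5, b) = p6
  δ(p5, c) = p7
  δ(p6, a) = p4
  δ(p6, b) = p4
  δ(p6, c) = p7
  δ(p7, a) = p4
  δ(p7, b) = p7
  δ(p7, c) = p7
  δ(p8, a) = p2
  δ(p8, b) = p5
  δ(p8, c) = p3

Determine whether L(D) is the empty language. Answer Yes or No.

The states reachable from the start state are {p0, p2, p4, p5, p6, p7}.
None of the accepting states {p3} is reachable, so no string is accepted and L(D) = ∅.

Yes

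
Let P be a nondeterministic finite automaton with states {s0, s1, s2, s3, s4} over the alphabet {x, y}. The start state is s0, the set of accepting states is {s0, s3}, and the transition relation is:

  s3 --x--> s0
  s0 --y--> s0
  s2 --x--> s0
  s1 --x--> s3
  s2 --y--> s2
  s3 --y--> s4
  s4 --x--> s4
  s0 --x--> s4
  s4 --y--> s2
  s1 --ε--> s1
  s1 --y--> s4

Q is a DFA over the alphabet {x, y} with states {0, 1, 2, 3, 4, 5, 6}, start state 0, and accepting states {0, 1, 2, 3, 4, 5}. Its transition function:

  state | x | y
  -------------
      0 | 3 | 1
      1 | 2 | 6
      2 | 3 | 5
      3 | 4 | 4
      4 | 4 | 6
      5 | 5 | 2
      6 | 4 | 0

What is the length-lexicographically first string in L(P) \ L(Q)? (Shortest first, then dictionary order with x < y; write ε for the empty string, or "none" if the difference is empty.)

yy

The string yy is accepted by P but not by Q.
No shorter string lies in the difference, and yy is the lexicographically first length-2 string in L(P) \ L(Q).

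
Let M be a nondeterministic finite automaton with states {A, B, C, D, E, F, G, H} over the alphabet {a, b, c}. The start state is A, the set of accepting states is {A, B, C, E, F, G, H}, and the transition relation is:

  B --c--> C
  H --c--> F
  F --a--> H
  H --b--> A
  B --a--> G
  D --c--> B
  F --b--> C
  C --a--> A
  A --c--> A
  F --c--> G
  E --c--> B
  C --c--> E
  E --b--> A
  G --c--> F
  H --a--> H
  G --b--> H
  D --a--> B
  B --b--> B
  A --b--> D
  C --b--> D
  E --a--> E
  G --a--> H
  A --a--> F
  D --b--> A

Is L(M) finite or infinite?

State A is reachable from the start and can reach an accepting state, and it lies on the cycle A → A.
Traversing that cycle any number of times yields accepted strings of unbounded length, so the language is infinite.

infinite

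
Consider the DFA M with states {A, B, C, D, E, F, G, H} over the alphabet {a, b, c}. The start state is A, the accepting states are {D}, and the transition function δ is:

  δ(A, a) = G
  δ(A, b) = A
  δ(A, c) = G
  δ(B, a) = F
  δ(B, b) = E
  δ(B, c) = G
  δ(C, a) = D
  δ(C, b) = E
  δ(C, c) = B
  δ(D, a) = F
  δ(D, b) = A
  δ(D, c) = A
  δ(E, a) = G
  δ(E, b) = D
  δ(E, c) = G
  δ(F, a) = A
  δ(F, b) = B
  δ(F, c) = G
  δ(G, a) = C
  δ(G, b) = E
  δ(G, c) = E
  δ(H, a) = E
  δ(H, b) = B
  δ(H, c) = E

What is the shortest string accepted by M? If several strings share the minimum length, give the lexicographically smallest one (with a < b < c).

aaa

A breadth-first search from A reaches an accepting state first via the path A → G → C → D on input aaa.
No string of length < 3 is accepted (BFS exhausts all shorter strings without reaching an accepting state), and aaa is the lexicographically least accepting string of length 3.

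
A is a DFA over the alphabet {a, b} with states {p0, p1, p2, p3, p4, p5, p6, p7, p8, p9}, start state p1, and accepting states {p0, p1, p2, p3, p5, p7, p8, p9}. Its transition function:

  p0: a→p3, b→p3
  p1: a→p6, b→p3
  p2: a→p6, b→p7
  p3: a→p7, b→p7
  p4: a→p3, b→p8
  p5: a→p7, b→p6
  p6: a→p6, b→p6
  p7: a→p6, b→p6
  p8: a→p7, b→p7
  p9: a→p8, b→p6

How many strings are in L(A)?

4

The useful subgraph on states {p1, p3, p7} is acyclic, so L(A) is finite; the longest accepting path visits 3 useful states, giving maximum string length 2.
Counting accepting paths from p1 by length: 1 of length 0, 1 of length 1, 2 of length 2. Total 4.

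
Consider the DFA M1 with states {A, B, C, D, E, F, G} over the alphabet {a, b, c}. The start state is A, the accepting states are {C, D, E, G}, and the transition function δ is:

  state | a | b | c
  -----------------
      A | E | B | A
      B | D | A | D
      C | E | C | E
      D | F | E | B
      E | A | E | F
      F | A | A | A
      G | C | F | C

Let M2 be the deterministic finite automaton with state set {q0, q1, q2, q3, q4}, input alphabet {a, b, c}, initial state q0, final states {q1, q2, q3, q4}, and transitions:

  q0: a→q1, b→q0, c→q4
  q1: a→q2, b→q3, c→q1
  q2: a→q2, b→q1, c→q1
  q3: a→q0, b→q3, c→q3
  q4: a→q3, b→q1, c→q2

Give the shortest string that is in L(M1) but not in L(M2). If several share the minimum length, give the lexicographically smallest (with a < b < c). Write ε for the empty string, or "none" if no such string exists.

The string acba is accepted by M1 but not by M2.
No shorter string lies in the difference, and acba is the lexicographically first length-4 string in L(M1) \ L(M2).

acba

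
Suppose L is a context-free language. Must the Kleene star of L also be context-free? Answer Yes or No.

Yes

If S₁ is the start symbol of a grammar for L, the grammar with new start symbol S and productions S → S₁S | ε generates L*.
So the context-free languages are closed under Kleene star.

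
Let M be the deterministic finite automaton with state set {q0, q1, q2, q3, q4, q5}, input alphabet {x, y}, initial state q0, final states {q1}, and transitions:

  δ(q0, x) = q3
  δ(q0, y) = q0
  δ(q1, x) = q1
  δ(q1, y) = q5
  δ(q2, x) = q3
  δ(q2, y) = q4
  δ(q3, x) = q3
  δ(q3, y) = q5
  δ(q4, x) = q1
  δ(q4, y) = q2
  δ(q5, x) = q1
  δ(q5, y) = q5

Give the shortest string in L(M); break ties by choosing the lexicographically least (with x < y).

xyx

A breadth-first search from q0 reaches an accepting state first via the path q0 → q3 → q5 → q1 on input xyx.
No string of length < 3 is accepted (BFS exhausts all shorter strings without reaching an accepting state), and xyx is the lexicographically least accepting string of length 3.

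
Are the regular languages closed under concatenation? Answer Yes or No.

If R₁ and R₂ are regular expressions for the two languages then R₁R₂ denotes L₁L₂; on automata, add ε-moves from every accepting state of an NFA for L₁ to the start state of an NFA for L₂ and keep only the second machine's accepting states.
So the regular languages are closed under concatenation.

Yes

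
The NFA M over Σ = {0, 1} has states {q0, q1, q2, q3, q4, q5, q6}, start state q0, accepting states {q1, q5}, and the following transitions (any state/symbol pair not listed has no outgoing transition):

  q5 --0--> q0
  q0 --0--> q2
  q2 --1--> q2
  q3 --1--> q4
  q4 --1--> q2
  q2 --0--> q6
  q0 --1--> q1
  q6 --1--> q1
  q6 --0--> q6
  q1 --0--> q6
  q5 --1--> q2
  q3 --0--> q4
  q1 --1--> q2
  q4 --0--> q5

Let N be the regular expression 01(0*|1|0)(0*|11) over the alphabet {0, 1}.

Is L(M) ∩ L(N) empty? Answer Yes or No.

Yes

Converting the expression N to a DFA (subset construction, then merging equivalent states) gives the minimal DFA with states {n0, n1, n2, n3, n4, n5, n6, n7, n8, n9}, start state n0, accepting states {n3, n4, n5, n7, n8, n9} and transitions n0: 0→n1, 1→n2; n1: 0→n2, 1→n3; n2: 0→n2, 1→n2; n3: 0→n4, 1→n5; n4: 0→n4, 1→n6; n5: 0→n7, 1→n8; n6: 0→n2, 1→n9; n7: 0→n7, 1→n2; n8: 0→n2, 1→n9; n9: 0→n2, 1→n2.
Exploring the product automaton M × N from the start pair (q0, n0), following both machines on each input symbol, reaches 12 state pairs: (q0, n0), (q2, n1), (q1, n2), (q6, n2), (q2, n3), (q2, n2), (q6, n4), (q2, n5), (q1, n6), (q6, n7), (q2, n8), (q2, n9).
M accepts in {q1, q5} and N accepts in {n3, n4, n5, n7, n8, n9}; no reachable pair has both components accepting, so no string drives both machines to acceptance simultaneously and L(M) ∩ L(N) = ∅.
So no string is accepted by both, and the intersection is empty.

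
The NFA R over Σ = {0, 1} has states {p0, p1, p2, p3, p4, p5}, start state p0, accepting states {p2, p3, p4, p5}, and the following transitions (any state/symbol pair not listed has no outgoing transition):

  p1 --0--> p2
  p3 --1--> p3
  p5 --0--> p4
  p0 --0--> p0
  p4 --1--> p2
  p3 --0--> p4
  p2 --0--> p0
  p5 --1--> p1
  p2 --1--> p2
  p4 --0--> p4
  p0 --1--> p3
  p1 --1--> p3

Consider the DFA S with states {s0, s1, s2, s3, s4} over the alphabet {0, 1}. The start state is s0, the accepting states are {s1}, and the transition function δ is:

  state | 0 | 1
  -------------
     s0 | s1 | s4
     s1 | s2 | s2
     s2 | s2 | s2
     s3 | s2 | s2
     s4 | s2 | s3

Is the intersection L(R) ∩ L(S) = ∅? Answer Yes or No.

Yes

Exploring the product automaton R × S from the start pair (p0, s0), following both machines on each input symbol, reaches 8 state pairs: (p0, s0), (p0, s1), (p3, s4), (p0, s2), (p3, s2), (p4, s2), (p3, s3), (p2, s2).
R accepts in {p2, p3, p4, p5} and S accepts in {s1}; no reachable pair has both components accepting, so no string drives both machines to acceptance simultaneously and L(R) ∩ L(S) = ∅.
So no string is accepted by both, and the intersection is empty.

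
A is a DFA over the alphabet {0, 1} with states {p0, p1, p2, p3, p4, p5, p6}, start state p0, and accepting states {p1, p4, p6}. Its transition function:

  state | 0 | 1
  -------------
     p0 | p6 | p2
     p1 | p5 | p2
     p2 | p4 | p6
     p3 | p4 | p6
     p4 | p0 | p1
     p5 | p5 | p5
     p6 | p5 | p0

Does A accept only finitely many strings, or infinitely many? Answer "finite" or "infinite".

infinite

State p0 is reachable from the start and can reach an accepting state, and it lies on the cycle p0 → p2 → p4 → p0.
Traversing that cycle any number of times yields accepted strings of unbounded length, so the language is infinite.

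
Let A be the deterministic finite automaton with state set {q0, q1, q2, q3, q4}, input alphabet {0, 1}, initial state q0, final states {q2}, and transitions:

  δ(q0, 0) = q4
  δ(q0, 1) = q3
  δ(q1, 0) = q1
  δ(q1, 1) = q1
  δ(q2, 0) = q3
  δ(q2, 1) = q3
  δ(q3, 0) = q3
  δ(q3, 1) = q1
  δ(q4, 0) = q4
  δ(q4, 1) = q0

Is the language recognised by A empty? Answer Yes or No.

The states reachable from the start state are {q0, q1, q3, q4}.
None of the accepting states {q2} is reachable, so no string is accepted and L(A) = ∅.

Yes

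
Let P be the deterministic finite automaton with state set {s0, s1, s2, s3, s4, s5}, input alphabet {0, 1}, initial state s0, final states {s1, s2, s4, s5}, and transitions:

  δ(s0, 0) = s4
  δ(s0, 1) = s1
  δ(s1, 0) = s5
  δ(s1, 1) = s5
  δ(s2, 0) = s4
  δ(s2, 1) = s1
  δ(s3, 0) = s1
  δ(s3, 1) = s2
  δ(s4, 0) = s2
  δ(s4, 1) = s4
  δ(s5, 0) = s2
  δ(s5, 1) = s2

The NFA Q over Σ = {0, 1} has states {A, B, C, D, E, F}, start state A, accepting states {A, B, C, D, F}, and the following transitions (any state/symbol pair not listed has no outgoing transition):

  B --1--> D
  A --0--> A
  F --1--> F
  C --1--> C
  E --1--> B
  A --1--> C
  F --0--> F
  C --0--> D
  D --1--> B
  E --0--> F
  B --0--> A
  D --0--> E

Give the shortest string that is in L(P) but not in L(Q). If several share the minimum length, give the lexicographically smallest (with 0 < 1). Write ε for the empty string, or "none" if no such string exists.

The string 100 is accepted by P but not by Q.
No shorter string lies in the difference, and 100 is the lexicographically first length-3 string in L(P) \ L(Q).

100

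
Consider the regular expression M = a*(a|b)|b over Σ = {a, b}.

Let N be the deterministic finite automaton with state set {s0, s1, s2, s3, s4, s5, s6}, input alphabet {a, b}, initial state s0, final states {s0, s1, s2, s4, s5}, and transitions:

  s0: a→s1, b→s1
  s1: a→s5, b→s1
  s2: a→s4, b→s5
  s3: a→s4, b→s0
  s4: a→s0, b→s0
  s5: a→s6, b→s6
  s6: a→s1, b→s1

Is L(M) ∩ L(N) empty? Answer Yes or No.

The string a is accepted by both M and N.
Hence L(M) ∩ L(N) ≠ ∅.

No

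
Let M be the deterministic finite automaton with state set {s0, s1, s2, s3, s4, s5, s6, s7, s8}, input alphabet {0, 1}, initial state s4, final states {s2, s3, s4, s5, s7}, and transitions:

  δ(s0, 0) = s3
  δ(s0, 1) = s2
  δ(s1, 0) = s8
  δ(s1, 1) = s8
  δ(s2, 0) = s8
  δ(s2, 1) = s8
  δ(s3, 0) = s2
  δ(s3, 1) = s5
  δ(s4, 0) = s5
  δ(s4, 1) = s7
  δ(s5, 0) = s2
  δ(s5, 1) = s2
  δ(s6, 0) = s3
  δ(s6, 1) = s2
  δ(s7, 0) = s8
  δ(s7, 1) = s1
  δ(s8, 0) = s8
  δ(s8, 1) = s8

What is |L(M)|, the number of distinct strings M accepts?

5

The useful subgraph on states {s2, s4, s5, s7} is acyclic, so L(M) is finite; the longest accepting path visits 3 useful states, giving maximum string length 2.
Counting accepting paths from s4 by length: 1 of length 0, 2 of length 1, 2 of length 2. Total 5.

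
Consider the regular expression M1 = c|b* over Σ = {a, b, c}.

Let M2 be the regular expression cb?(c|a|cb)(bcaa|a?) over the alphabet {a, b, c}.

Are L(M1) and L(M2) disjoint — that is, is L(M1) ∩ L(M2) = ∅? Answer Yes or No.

Converting the expression M1 to a DFA (subset construction, then merging equivalent states) gives the minimal DFA with states {r0, r1, r2, r3}, start state r0, accepting states {r0, r2, r3} and transitions r0: a→r1, b→r2, c→r3; r1: a→r1, b→r1, c→r1; r2: a→r1, b→r2, c→r1; r3: a→r1, b→r1, c→r1.
Converting the expression M2 to a DFA (subset construction, then merging equivalent states) gives the minimal DFA with states {t0, t1, t2, t3, t4, t5, t6, t7, t8, t9, t10}, start state t0, accepting states {t3, t5, t6, t8} and transitions t0: a→t1, b→t1, c→t2; t1: a→t1, b→t1, c→t1; t2: a→t3, b→t4, c→t5; t3: a→t6, b→t7, c→t1; t4: a→t3, b→t1, c→t5; t5: a→t6, b→t8, c→t1; t6: a→t1, b→t1, c→t1; t7: a→t1, b→t1, c→t9; t8: a→t6, b→t7, c→t9; t9: a→t10, b→t1, c→t1; t10: a→t6, b→t1, c→t1.
Exploring the product automaton M1 × M2 from the start pair (r0, t0), following both machines on each input symbol, reaches 12 state pairs: (r0, t0), (r1, t1), (r2, t1), (r3, t2), (r1, t3), (r1, t4), (r1, t5), (r1, t6), (r1, t7), (r1, t8), (r1, t9), (r1, t10).
M1 accepts in {r0, r2, r3} and M2 accepts in {t3, t5, t6, t8}; no reachable pair has both components accepting, so no string drives both machines to acceptance simultaneously and L(M1) ∩ L(M2) = ∅.
So no string is accepted by both, and the intersection is empty.

Yes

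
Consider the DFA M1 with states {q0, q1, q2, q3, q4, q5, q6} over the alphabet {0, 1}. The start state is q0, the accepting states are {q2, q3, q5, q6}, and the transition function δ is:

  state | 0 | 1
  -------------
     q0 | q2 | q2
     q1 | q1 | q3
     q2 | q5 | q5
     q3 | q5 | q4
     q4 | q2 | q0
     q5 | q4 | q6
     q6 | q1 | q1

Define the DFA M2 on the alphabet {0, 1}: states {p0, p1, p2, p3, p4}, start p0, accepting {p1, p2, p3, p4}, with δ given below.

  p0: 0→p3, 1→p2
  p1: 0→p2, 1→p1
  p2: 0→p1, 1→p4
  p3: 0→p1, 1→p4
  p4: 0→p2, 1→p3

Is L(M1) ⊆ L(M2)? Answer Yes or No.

Exploring the product automaton M1 × M2 from the start pair (q0, p0), following both machines on each input symbol, reaches 26 state pairs: (q0, p0), (q2, p3), (q2, p2), (q5, p1), (q5, p4), (q4, p2), (q6, p1), (q6, p3), (q2, p1), (q0, p4), (q1, p2), (q1, p1), (q1, p4), (q5, p2), (q3, p4), (q3, p1), (q3, p3), (q4, p1), (q6, p4), (q4, p3), (q4, p4), (q0, p1), (q1, p3), (q0, p3), (q2, p4), (q5, p3).
M1 accepts in {q2, q3, q5, q6} and M2 accepts in {p1, p2, p3, p4}. The reachable pairs whose M1-component is accepting are (q2, p3), (q2, p2), (q5, p1), (q5, p4), (q6, p1), (q6, p3), (q2, p1), (q5, p2), (q3, p4), (q3, p1), (q3, p3), (q6, p4), (q2, p4), (q5, p3); in each of them the M2-component is accepting too, so the product for L(M1) \ L(M2) (M1-component accepting, M2-component rejecting) has no reachable accepting pair and the difference is empty.
Hence every string in L(M1) is also in L(M2).

Yes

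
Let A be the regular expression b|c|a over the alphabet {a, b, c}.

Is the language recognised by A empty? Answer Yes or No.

No

The string a matches the expression, so it belongs to L(A).
Since L(A) contains at least one string, it is not empty.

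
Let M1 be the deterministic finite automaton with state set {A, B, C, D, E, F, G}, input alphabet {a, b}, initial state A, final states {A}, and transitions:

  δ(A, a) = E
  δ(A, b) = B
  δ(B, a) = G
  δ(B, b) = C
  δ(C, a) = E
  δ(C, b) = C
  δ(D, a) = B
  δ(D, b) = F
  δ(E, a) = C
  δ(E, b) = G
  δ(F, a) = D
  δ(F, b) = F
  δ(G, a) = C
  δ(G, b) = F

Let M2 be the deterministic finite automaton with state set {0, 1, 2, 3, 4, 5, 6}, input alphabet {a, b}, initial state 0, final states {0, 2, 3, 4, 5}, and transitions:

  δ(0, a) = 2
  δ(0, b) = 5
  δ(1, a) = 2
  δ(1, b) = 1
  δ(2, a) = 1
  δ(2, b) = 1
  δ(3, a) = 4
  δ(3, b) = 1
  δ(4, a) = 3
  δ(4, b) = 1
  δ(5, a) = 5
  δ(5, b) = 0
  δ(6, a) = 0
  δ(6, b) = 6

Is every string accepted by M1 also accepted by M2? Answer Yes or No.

Exploring the product automaton M1 × M2 from the start pair (A, 0), following both machines on each input symbol, reaches 19 state pairs: (A, 0), (E, 2), (B, 5), (C, 1), (G, 1), (G, 5), (C, 0), (C, 2), (F, 1), (C, 5), (F, 0), (E, 1), (D, 2), (E, 5), (F, 5), (B, 1), (G, 0), (D, 5), (G, 2).
M1 accepts in {A} and M2 accepts in {0, 2, 3, 4, 5}. The reachable pairs whose M1-component is accepting are (A, 0); in each of them the M2-component is accepting too, so the product for L(M1) \ L(M2) (M1-component accepting, M2-component rejecting) has no reachable accepting pair and the difference is empty.
Hence every string in L(M1) is also in L(M2).

Yes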